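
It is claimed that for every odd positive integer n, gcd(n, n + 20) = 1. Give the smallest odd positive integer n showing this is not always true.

We need the least odd positive integer n for which gcd(n, n + 20) > 1.
For n = 1, 3 the conclusion holds.
n = 5: gcd(5, 25) = 5.

n = 5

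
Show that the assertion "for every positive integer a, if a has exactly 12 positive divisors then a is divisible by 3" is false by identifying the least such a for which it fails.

a = 140

Check each positive integer a in order until a has exactly 12 positive divisors but a is not divisible by 3.
The first 8 eligible values, up to a = 132, all satisfy the conclusion.
a = 140: τ(140) = 12; 140 mod 3 = 2.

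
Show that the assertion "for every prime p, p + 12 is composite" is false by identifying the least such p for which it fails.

p = 5

A counterexample is any prime p such that p + 12 is prime; we check each in order.
p = 2: p + 12 = 14 = 2 × 7, composite.
p = 3: p + 12 = 15 = 3 × 5, composite.
p = 5: p + 12 = 17, prime — not composite.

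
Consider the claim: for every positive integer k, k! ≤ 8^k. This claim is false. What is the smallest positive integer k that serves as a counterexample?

k = 20

Check each positive integer k in order until k! > 8^k.
The first 19 eligible values, up to k = 19, all satisfy the conclusion.
k = 20: k! = 2432902008176640000 and 8^k = 1152921504606846976, so 2432902008176640000 > 1152921504606846976.
So k = 20 is the smallest counterexample.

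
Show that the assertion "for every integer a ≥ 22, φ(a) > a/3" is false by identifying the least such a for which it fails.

Check each integer a ≥ 22 in order until the claim fails.
For a = 22, 23 the conclusion holds.
a = 24: φ(24) = 8 and 24/3 = 8, so φ(24) ≤ 24/3.
Thus a = 24 disproves the claim, and no smaller a works.

a = 24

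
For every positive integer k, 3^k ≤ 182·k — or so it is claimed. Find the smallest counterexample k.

k = 7

k = 1: 3^k = 3 and 182·k = 182, so 3 ≤ 182.
k = 2: 3^k = 9 and 182·k = 364, so 9 ≤ 364.
k = 3: 3^k = 27 and 182·k = 546, so 27 ≤ 546.
k = 4: 3^k = 81 and 182·k = 728, so 81 ≤ 728.
k = 5: 3^k = 243 and 182·k = 910, so 243 ≤ 910.
k = 6: 3^k = 729 and 182·k = 1092, so 729 ≤ 1092.
k = 7: 3^k = 2187 and 182·k = 1274, so 2187 > 1274.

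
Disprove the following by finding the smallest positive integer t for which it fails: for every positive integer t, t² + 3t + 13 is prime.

t = 9

t = 1: t² + 3t + 13 = 17, prime.
t = 2: t² + 3t + 13 = 23, prime.
t = 3: t² + 3t + 13 = 31, prime.
t = 4: t² + 3t + 13 = 41, prime.
t = 5: t² + 3t + 13 = 53, prime.
t = 6: t² + 3t + 13 = 67, prime.
t = 7: t² + 3t + 13 = 83, prime.
t = 8: t² + 3t + 13 = 101, prime.
t = 9: t² + 3t + 13 = 121 = 11 × 11, composite.
Thus t = 9 disproves the claim, and no smaller t works.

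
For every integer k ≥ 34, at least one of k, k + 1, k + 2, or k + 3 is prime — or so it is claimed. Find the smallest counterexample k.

k = 48

For k = 34, 35, 36, 37, …, 45, 46, 47 the conclusion holds.
k = 48: 48 = 2 × 24; 49 = 7 × 7; 50 = 2 × 25; 51 = 3 × 17 — all composite.
So k = 48 is the smallest counterexample.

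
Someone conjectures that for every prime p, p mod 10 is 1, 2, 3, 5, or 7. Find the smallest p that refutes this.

p = 19

p = 2: 2 mod 10 = 2.
p = 3: 3 mod 10 = 3.
p = 5: 5 mod 10 = 5.
p = 7: 7 mod 10 = 7.
p = 11: 11 mod 10 = 1.
p = 13: 13 mod 10 = 3.
p = 17: 17 mod 10 = 7.
p = 19: 19 mod 10 = 9 — not in {1, 2, 3, 5, 7}.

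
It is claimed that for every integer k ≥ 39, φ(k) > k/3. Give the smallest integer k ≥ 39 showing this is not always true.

Check each integer k ≥ 39 in order until the claim fails.
k = 39: φ(39) = 24 and 39/3 = 13, so φ(39) > 39/3.
k = 40: φ(40) = 16 and 40/3 = 40/3, so φ(40) > 40/3.
k = 41: φ(41) = 40 and 41/3 = 41/3, so φ(41) > 41/3.
k = 42: φ(42) = 12 and 42/3 = 14, so φ(42) ≤ 42/3.

k = 42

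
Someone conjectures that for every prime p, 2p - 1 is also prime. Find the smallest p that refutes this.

p = 2: 2p - 1 = 3, prime.
p = 3: 2p - 1 = 5, prime.
p = 5: 2p - 1 = 9 = 3 × 3, not prime.
Hence p = 5 is a counterexample.

p = 5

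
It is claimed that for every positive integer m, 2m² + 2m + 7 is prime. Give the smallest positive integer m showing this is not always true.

m = 6

For m = 1, 2, 3, 4, 5 the conclusion holds.
m = 6: 2m² + 2m + 7 = 91 = 7 × 13, composite.
Hence m = 6 is a counterexample.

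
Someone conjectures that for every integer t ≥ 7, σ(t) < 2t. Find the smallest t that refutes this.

We need the least integer t ≥ 7 for which the claim fails.
The first 5 eligible values, up to t = 11, all satisfy the conclusion.
t = 12: σ(12) = 28; 28 ≥ 24.
So t = 12 is the smallest counterexample.

t = 12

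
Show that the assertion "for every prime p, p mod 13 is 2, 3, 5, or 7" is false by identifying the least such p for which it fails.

p = 11

Check each prime p in order until the claim fails.
The first 4 eligible values, up to p = 7, all satisfy the conclusion.
p = 11: 11 mod 13 = 11 — not in {2, 3, 5, 7}.
Thus p = 11 disproves the claim, and no smaller p works.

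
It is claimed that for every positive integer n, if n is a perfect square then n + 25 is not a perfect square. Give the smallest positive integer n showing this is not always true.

n = 144

The first 11 eligible values, up to n = 121, all satisfy the conclusion.
n = 144: 144 = 12² and 144 + 25 = 169 = 13².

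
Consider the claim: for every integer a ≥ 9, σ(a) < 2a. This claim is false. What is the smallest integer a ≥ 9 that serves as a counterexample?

a = 12

For a = 9, 10, 11 the conclusion holds.
a = 12: σ(12) = 28; 28 ≥ 24.
Hence a = 12 is a counterexample.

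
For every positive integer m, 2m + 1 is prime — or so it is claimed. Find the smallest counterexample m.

m = 4

We need the least positive integer m for which 2m + 1 is not prime.
m = 1: 2m + 1 = 3, prime.
m = 2: 2m + 1 = 5, prime.
m = 3: 2m + 1 = 7, prime.
m = 4: 2m + 1 = 9 = 3 × 3, composite.
Thus m = 4 disproves the claim, and no smaller m works.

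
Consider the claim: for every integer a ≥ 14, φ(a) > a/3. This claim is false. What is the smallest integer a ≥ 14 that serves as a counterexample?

a = 18

We need the least integer a ≥ 14 for which the claim fails.
The first 4 eligible values, up to a = 17, all satisfy the conclusion.
a = 18: φ(18) = 6 and 18/3 = 6, so φ(18) ≤ 18/3.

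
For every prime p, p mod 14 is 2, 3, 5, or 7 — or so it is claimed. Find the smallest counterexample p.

p = 11

Check each prime p in order until the claim fails.
The first 4 eligible values, up to p = 7, all satisfy the conclusion.
p = 11: 11 mod 14 = 11 — not in {2, 3, 5, 7}.
Thus p = 11 disproves the claim, and no smaller p works.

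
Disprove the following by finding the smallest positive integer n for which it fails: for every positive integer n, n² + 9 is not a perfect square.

n = 4

Check each positive integer n in order until n² + 9 is a perfect square.
n = 1: 1² + 9 = 10, not a perfect square.
n = 2: 2² + 9 = 13, not a perfect square.
n = 3: 3² + 9 = 18, not a perfect square.
n = 4: 4² + 9 = 25 = 5², a perfect square.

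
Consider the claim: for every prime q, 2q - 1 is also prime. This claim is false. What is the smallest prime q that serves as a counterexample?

q = 5

We need the least prime q for which 2q - 1 is not prime.
q = 2: 2q - 1 = 3, prime.
q = 3: 2q - 1 = 5, prime.
q = 5: 2q - 1 = 9 = 3 × 3, not prime.
Thus q = 5 disproves the claim, and no smaller q works.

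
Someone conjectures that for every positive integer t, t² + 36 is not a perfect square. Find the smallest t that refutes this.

t = 8

A counterexample is any positive integer t such that t² + 36 is a perfect square; we check each in order.
For t = 1, 2, 3, 4, 5, 6, 7 the conclusion holds.
t = 8: 8² + 36 = 100 = 10², a perfect square.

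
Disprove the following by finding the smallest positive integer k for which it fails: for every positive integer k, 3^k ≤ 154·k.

The first 6 eligible values, up to k = 6, all satisfy the conclusion.
k = 7: 3^k = 2187 and 154·k = 1078, so 2187 > 1078.

k = 7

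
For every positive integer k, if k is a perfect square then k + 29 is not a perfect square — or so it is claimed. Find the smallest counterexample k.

A counterexample is any positive integer k such that k is a perfect square but k + 29 is a perfect square; we check each in order.
The first 13 eligible values, up to k = 169, all satisfy the conclusion.
k = 196: 196 = 14² and 196 + 29 = 225 = 15².
Thus k = 196 disproves the claim, and no smaller k works.

k = 196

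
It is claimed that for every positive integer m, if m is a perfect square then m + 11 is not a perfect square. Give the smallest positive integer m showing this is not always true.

m = 25

We need the least positive integer m for which m is a perfect square but m + 11 is a perfect square.
m = 1: 1 + 11 = 12, not a perfect square.
m = 4: 4 + 11 = 15, not a perfect square.
m = 9: 9 + 11 = 20, not a perfect square.
m = 16: 16 + 11 = 27, not a perfect square.
m = 25: 25 = 5² and 25 + 11 = 36 = 6².
Thus m = 25 disproves the claim, and no smaller m works.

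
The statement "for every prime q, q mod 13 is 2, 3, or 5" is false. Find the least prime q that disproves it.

A counterexample is any prime q such that the claim fails; we check each in order.
For q = 2, 3, 5 the conclusion holds.
q = 7: 7 mod 13 = 7 — not in {2, 3, 5}.
Thus q = 7 disproves the claim, and no smaller q works.

q = 7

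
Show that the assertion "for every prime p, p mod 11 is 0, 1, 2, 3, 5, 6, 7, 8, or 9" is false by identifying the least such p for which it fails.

For p = 2, 3, 5, 7, …, 23, 29, 31 the conclusion holds.
p = 37: 37 mod 11 = 4 — not in {0, 1, 2, 3, 5, 6, 7, 8, 9}.

p = 37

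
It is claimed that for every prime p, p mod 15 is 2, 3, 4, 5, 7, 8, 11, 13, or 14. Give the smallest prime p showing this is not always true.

The first 10 eligible values, up to p = 29, all satisfy the conclusion.
p = 31: 31 mod 15 = 1 — not in {2, 3, 4, 5, 7, 8, 11, 13, 14}.

p = 31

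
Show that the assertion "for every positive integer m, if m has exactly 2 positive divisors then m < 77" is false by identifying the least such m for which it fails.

For m = 2, 3, 5, 7, …, 67, 71, 73 the conclusion holds.
m = 79: τ(79) = 2; 79 ≥ 77.
Hence m = 79 is a counterexample.

m = 79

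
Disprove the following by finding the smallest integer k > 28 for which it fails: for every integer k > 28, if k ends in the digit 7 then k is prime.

We need the least integer k > 28 for which k ends in the digit 7 but k is not prime.
For k = 37, 47 the conclusion holds.
k = 57: 57 ends in 7; 57 = 3 × 19, composite.
Thus k = 57 disproves the claim, and no smaller k works.

k = 57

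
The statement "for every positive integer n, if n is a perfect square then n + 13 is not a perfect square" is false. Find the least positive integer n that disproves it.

n = 36

We need the least positive integer n for which n is a perfect square but n + 13 is a perfect square.
The first 5 eligible values, up to n = 25, all satisfy the conclusion.
n = 36: 36 = 6² and 36 + 13 = 49 = 7².
So n = 36 is the smallest counterexample.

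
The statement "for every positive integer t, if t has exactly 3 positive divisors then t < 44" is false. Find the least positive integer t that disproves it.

t = 49

We need the least positive integer t for which t has exactly 3 positive divisors but the claim fails.
For t = 4, 9, 25 the conclusion holds.
t = 49: τ(49) = 3; 49 ≥ 44.
Thus t = 49 disproves the claim, and no smaller t works.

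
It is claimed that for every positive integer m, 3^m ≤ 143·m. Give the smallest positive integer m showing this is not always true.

m = 7

Check each positive integer m in order until 3^m > 143·m.
For m = 1, 2, 3, 4, 5, 6 the conclusion holds.
m = 7: 3^m = 2187 and 143·m = 1001, so 2187 > 1001.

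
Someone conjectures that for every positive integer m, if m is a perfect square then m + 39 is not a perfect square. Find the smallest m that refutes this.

m = 25

m = 1: 1 + 39 = 40, not a perfect square.
m = 4: 4 + 39 = 43, not a perfect square.
m = 9: 9 + 39 = 48, not a perfect square.
m = 16: 16 + 39 = 55, not a perfect square.
m = 25: 25 = 5² and 25 + 39 = 64 = 8².
Hence m = 25 is a counterexample.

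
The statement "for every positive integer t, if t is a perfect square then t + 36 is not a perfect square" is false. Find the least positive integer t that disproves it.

We need the least positive integer t for which t is a perfect square but t + 36 is a perfect square.
For t = 1, 4, 9, 16, 25, 36, 49 the conclusion holds.
t = 64: 64 = 8² and 64 + 36 = 100 = 10².
Thus t = 64 disproves the claim, and no smaller t works.

t = 64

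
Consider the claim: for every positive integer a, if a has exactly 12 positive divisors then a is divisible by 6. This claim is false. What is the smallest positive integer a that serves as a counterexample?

a = 140

A counterexample is any positive integer a such that a has exactly 12 positive divisors but a is not divisible by 6; we check each in order.
The first 8 eligible values, up to a = 132, all satisfy the conclusion.
a = 140: τ(140) = 12; 140 mod 6 = 2.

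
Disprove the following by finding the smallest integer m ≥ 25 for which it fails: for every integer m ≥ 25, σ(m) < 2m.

m = 28

Check each integer m ≥ 25 in order until the claim fails.
m = 25: σ(25) = 31; 31 < 50.
m = 26: σ(26) = 42; 42 < 52.
m = 27: σ(27) = 40; 40 < 54.
m = 28: σ(28) = 56; 56 ≥ 56.
Thus m = 28 disproves the claim, and no smaller m works.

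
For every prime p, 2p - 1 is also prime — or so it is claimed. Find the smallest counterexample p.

For p = 2, 3 the conclusion holds.
p = 5: 2p - 1 = 9 = 3 × 3, not prime.

p = 5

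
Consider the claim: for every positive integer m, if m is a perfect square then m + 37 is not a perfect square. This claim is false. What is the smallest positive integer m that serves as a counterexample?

m = 324

The first 17 eligible values, up to m = 289, all satisfy the conclusion.
m = 324: 324 = 18² and 324 + 37 = 361 = 19².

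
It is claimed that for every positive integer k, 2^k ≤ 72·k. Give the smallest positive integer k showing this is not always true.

We need the least positive integer k for which 2^k > 72·k.
For k = 1, 2, 3, 4, 5, 6, 7, 8, 9 the conclusion holds.
k = 10: 2^k = 1024 and 72·k = 720, so 1024 > 720.
So k = 10 is the smallest counterexample.

k = 10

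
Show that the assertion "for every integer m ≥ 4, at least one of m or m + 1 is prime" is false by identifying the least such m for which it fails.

We need the least integer m ≥ 4 for which m, m + 1 are both composite.
m = 4: 5 is prime.
m = 5: 5 is prime.
m = 6: 7 is prime.
m = 7: 7 is prime.
m = 8: 8 = 2 × 4; 9 = 3 × 3 — both composite.

m = 8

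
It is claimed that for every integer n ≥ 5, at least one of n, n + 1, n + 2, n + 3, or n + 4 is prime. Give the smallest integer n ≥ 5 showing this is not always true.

n = 24

For n = 5, 6, 7, 8, …, 21, 22, 23 the conclusion holds.
n = 24: 24 = 2 × 12; 25 = 5 × 5; 26 = 2 × 13; 27 = 3 × 9; 28 = 2 × 14 — all composite.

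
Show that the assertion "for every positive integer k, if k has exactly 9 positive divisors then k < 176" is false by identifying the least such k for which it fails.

We need the least positive integer k for which k has exactly 9 positive divisors but the claim fails.
k = 36: τ(36) = 9; 36 < 176.
k = 100: τ(100) = 9; 100 < 176.
k = 196: τ(196) = 9; 196 ≥ 176.

k = 196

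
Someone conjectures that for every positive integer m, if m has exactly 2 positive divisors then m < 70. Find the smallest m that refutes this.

We need the least positive integer m for which m has exactly 2 positive divisors but the claim fails.
For m = 2, 3, 5, 7, …, 59, 61, 67 the conclusion holds.
m = 71: τ(71) = 2; 71 ≥ 70.
So m = 71 is the smallest counterexample.

m = 71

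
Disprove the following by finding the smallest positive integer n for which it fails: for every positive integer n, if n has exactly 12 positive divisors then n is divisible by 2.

n = 315

Check each positive integer n in order until n has exactly 12 positive divisors but n is not divisible by 2.
The first 24 eligible values, up to n = 308, all satisfy the conclusion.
n = 315: τ(315) = 12; 315 mod 2 = 1.
Thus n = 315 disproves the claim, and no smaller n works.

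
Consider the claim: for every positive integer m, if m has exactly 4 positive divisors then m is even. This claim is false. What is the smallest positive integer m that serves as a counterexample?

A counterexample is any positive integer m such that m has exactly 4 positive divisors but m is odd; we check each in order.
m = 6: divisors of 6: 1, 2, 3, 6; 6 is even.
m = 8: divisors of 8: 1, 2, 4, 8; 8 is even.
m = 10: divisors of 10: 1, 2, 5, 10; 10 is even.
m = 14: divisors of 14: 1, 2, 7, 14; 14 is even.
m = 15: divisors of 15: 1, 3, 5, 15; 15 is odd.
So m = 15 is the smallest counterexample.

m = 15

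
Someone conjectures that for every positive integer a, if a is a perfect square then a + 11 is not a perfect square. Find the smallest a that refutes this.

a = 25

a = 1: 1 + 11 = 12, not a perfect square.
a = 4: 4 + 11 = 15, not a perfect square.
a = 9: 9 + 11 = 20, not a perfect square.
a = 16: 16 + 11 = 27, not a perfect square.
a = 25: 25 = 5² and 25 + 11 = 36 = 6².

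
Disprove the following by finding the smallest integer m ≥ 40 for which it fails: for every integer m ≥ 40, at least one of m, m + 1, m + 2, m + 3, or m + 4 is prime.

m = 48

We need the least integer m ≥ 40 for which m, m + 1, m + 2, m + 3, m + 4 are all composite.
For m = 40, 41, 42, 43, 44, 45, 46, 47 the conclusion holds.
m = 48: 48 = 2 × 24; 49 = 7 × 7; 50 = 2 × 25; 51 = 3 × 17; 52 = 2 × 26 — all composite.
So m = 48 is the smallest counterexample.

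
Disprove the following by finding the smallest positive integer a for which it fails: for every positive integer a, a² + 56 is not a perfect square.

a = 5

The first 4 eligible values, up to a = 4, all satisfy the conclusion.
a = 5: 5² + 56 = 81 = 9², a perfect square.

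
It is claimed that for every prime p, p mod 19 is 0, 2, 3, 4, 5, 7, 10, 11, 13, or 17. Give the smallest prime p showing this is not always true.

We need the least prime p for which the claim fails.
The first 10 eligible values, up to p = 29, all satisfy the conclusion.
p = 31: 31 mod 19 = 12 — not in {0, 2, 3, 4, 5, 7, 10, 11, 13, 17}.

p = 31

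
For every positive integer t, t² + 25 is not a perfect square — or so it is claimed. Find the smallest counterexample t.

t = 12

We need the least positive integer t for which t² + 25 is a perfect square.
For t = 1, 2, 3, 4, …, 9, 10, 11 the conclusion holds.
t = 12: 12² + 25 = 169 = 13², a perfect square.
Hence t = 12 is a counterexample.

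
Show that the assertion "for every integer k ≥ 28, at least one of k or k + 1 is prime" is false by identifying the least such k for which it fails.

k = 32

k = 28: 29 is prime.
k = 29: 29 is prime.
k = 30: 31 is prime.
k = 31: 31 is prime.
k = 32: 32 = 2 × 16; 33 = 3 × 11 — both composite.
Thus k = 32 disproves the claim, and no smaller k works.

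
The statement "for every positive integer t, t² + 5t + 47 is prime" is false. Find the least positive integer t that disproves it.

Check each positive integer t in order until t² + 5t + 47 is not prime.
The first 37 eligible values, up to t = 37, all satisfy the conclusion.
t = 38: t² + 5t + 47 = 1681 = 41 × 41, composite.
Hence t = 38 is a counterexample.

t = 38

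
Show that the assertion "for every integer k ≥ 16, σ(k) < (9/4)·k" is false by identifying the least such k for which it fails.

For k = 16, 17, 18, 19, 20, 21, 22, 23 the conclusion holds.
k = 24: σ(24) = 60; 60 ≥ 54.
Hence k = 24 is a counterexample.

k = 24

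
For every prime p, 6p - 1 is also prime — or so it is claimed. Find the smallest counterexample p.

We need the least prime p for which 6p - 1 is not prime.
p = 2: 6p - 1 = 11, prime.
p = 3: 6p - 1 = 17, prime.
p = 5: 6p - 1 = 29, prime.
p = 7: 6p - 1 = 41, prime.
p = 11: 6p - 1 = 65 = 5 × 13, not prime.

p = 11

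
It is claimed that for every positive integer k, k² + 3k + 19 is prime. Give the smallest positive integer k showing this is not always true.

For k = 1, 2, 3, 4, …, 12, 13, 14 the conclusion holds.
k = 15: k² + 3k + 19 = 289 = 17 × 17, composite.
Thus k = 15 disproves the claim, and no smaller k works.

k = 15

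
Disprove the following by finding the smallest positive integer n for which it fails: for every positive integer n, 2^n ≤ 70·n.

Check each positive integer n in order until 2^n > 70·n.
The first 9 eligible values, up to n = 9, all satisfy the conclusion.
n = 10: 2^n = 1024 and 70·n = 700, so 1024 > 700.
Thus n = 10 disproves the claim, and no smaller n works.

n = 10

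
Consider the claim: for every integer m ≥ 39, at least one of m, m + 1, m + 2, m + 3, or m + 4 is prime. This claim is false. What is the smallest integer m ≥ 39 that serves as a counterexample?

m = 48

We need the least integer m ≥ 39 for which m, m + 1, m + 2, m + 3, m + 4 are all composite.
For m = 39, 40, 41, 42, 43, 44, 45, 46, 47 the conclusion holds.
m = 48: 48 = 2 × 24; 49 = 7 × 7; 50 = 2 × 25; 51 = 3 × 17; 52 = 2 × 26 — all composite.
Thus m = 48 disproves the claim, and no smaller m works.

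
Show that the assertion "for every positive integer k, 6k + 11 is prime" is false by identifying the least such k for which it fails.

k = 4

A counterexample is any positive integer k such that 6k + 11 is not prime; we check each in order.
For k = 1, 2, 3 the conclusion holds.
k = 4: 6k + 11 = 35 = 5 × 7, composite.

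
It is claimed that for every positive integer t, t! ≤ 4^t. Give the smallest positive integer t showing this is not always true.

The first 8 eligible values, up to t = 8, all satisfy the conclusion.
t = 9: t! = 362880 and 4^t = 262144, so 362880 > 262144.

t = 9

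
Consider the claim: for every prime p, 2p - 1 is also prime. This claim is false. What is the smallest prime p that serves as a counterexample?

p = 5

A counterexample is any prime p such that 2p - 1 is not prime; we check each in order.
For p = 2, 3 the conclusion holds.
p = 5: 2p - 1 = 9 = 3 × 3, not prime.
Thus p = 5 disproves the claim, and no smaller p works.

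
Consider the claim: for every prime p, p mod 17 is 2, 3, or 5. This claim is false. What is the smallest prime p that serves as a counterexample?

p = 7

A counterexample is any prime p such that the claim fails; we check each in order.
p = 2: 2 mod 17 = 2.
p = 3: 3 mod 17 = 3.
p = 5: 5 mod 17 = 5.
p = 7: 7 mod 17 = 7 — not in {2, 3, 5}.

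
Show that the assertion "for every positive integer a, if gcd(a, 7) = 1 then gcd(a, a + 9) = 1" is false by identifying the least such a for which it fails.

a = 3

Check each positive integer a in order until gcd(a, 7) = 1 but gcd(a, a + 9) > 1.
For a = 1, 2 the conclusion holds.
a = 3: gcd(3, 12) = 3.
Hence a = 3 is a counterexample.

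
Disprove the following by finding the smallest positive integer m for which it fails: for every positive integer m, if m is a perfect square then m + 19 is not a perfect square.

A counterexample is any positive integer m such that m is a perfect square but m + 19 is a perfect square; we check each in order.
m = 1: 1 + 19 = 20, not a perfect square.
m = 4: 4 + 19 = 23, not a perfect square.
m = 9: 9 + 19 = 28, not a perfect square.
m = 16: 16 + 19 = 35, not a perfect square.
m = 25: 25 + 19 = 44, not a perfect square.
m = 36: 36 + 19 = 55, not a perfect square.
m = 49: 49 + 19 = 68, not a perfect square.
m = 64: 64 + 19 = 83, not a perfect square.
m = 81: 81 = 9² and 81 + 19 = 100 = 10².
So m = 81 is the smallest counterexample.

m = 81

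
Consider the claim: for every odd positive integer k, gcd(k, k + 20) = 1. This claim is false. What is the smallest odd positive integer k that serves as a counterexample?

Check each odd positive integer k in order until gcd(k, k + 20) > 1.
For k = 1, 3 the conclusion holds.
k = 5: gcd(5, 25) = 5.
Hence k = 5 is a counterexample.

k = 5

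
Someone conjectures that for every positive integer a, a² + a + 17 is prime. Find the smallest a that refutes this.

The first 15 eligible values, up to a = 15, all satisfy the conclusion.
a = 16: a² + a + 17 = 289 = 17 × 17, composite.
So a = 16 is the smallest counterexample.

a = 16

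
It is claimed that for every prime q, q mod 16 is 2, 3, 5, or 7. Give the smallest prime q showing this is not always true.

q = 11

A counterexample is any prime q such that the claim fails; we check each in order.
For q = 2, 3, 5, 7 the conclusion holds.
q = 11: 11 mod 16 = 11 — not in {2, 3, 5, 7}.
Thus q = 11 disproves the claim, and no smaller q works.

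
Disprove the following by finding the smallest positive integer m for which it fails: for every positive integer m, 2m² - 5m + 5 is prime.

For m = 1, 2 the conclusion holds.
m = 3: 2m² - 5m + 5 = 8 = 2 × 4, composite.
Hence m = 3 is a counterexample.

m = 3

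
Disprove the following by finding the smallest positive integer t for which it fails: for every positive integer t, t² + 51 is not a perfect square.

t = 1: 1² + 51 = 52, not a perfect square.
t = 2: 2² + 51 = 55, not a perfect square.
t = 3: 3² + 51 = 60, not a perfect square.
t = 4: 4² + 51 = 67, not a perfect square.
t = 5: 5² + 51 = 76, not a perfect square.
t = 6: 6² + 51 = 87, not a perfect square.
t = 7: 7² + 51 = 100 = 10², a perfect square.
So t = 7 is the smallest counterexample.

t = 7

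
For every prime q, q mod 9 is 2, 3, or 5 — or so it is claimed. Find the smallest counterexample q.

q = 7

For q = 2, 3, 5 the conclusion holds.
q = 7: 7 mod 9 = 7 — not in {2, 3, 5}.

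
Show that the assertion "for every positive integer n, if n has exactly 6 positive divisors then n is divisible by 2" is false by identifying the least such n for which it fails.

For n = 12, 18, 20, 28, 32, 44 the conclusion holds.
n = 45: τ(45) = 6; 45 mod 2 = 1.
Hence n = 45 is a counterexample.

n = 45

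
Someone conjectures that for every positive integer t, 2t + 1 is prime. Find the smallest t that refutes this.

A counterexample is any positive integer t such that 2t + 1 is not prime; we check each in order.
t = 1: 2t + 1 = 3, prime.
t = 2: 2t + 1 = 5, prime.
t = 3: 2t + 1 = 7, prime.
t = 4: 2t + 1 = 9 = 3 × 3, composite.
So t = 4 is the smallest counterexample.

t = 4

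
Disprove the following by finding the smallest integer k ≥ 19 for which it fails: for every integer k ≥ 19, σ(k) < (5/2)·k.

For k = 19, 20, 21, 22, 23 the conclusion holds.
k = 24: σ(24) = 60; 60 ≥ 60.
Hence k = 24 is a counterexample.

k = 24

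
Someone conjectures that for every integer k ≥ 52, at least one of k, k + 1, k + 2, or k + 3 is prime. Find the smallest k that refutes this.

For k = 52, 53 the conclusion holds.
k = 54: 54 = 2 × 27; 55 = 5 × 11; 56 = 2 × 28; 57 = 3 × 19 — all composite.
So k = 54 is the smallest counterexample.

k = 54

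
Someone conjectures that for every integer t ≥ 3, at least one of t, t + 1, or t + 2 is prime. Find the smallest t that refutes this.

t = 8

t = 3: 3 is prime.
t = 4: 5 is prime.
t = 5: 5 is prime.
t = 6: 7 is prime.
t = 7: 7 is prime.
t = 8: 8 = 2 × 4; 9 = 3 × 3; 10 = 2 × 5 — all composite.
Hence t = 8 is a counterexample.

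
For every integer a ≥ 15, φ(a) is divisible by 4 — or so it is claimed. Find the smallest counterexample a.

a = 18

A counterexample is any integer a ≥ 15 such that φ(a) is not divisible by 4; we check each in order.
a = 15: φ(15) = 8; 8 mod 4 = 0.
a = 16: φ(16) = 8; 8 mod 4 = 0.
a = 17: φ(17) = 16; 16 mod 4 = 0.
a = 18: φ(18) = 6; 6 mod 4 = 2.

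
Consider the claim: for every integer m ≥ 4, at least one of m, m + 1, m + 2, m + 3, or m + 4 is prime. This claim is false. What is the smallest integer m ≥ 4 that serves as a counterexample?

m = 24

For m = 4, 5, 6, 7, …, 21, 22, 23 the conclusion holds.
m = 24: 24 = 2 × 12; 25 = 5 × 5; 26 = 2 × 13; 27 = 3 × 9; 28 = 2 × 14 — all composite.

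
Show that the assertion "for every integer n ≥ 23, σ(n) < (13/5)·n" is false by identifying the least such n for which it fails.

We need the least integer n ≥ 23 for which the claim fails.
The first 37 eligible values, up to n = 59, all satisfy the conclusion.
n = 60: σ(60) = 168; 168 ≥ 156.
Thus n = 60 disproves the claim, and no smaller n works.

n = 60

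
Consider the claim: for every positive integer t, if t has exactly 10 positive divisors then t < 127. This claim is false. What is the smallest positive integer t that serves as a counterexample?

t = 48: τ(48) = 10; 48 < 127.
t = 80: τ(80) = 10; 80 < 127.
t = 112: τ(112) = 10; 112 < 127.
t = 162: τ(162) = 10; 162 ≥ 127.
Hence t = 162 is a counterexample.

t = 162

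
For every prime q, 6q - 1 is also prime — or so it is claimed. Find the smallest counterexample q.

A counterexample is any prime q such that 6q - 1 is not prime; we check each in order.
For q = 2, 3, 5, 7 the conclusion holds.
q = 11: 6q - 1 = 65 = 5 × 13, not prime.
Hence q = 11 is a counterexample.

q = 11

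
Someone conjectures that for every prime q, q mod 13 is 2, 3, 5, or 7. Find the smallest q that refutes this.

q = 11

For q = 2, 3, 5, 7 the conclusion holds.
q = 11: 11 mod 13 = 11 — not in {2, 3, 5, 7}.
Hence q = 11 is a counterexample.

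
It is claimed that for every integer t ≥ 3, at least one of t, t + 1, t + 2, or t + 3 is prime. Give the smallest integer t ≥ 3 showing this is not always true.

Check each integer t ≥ 3 in order until t, t + 1, t + 2, t + 3 are all composite.
The first 21 eligible values, up to t = 23, all satisfy the conclusion.
t = 24: 24 = 2 × 12; 25 = 5 × 5; 26 = 2 × 13; 27 = 3 × 9 — all composite.
Thus t = 24 disproves the claim, and no smaller t works.

t = 24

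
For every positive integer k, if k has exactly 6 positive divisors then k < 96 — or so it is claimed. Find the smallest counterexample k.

Check each positive integer k in order until k has exactly 6 positive divisors but the claim fails.
For k = 12, 18, 20, 28, …, 75, 76, 92 the conclusion holds.
k = 98: τ(98) = 6; 98 ≥ 96.
Hence k = 98 is a counterexample.

k = 98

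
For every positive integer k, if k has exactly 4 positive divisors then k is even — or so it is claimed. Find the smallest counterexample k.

We need the least positive integer k for which k has exactly 4 positive divisors but k is odd.
For k = 6, 8, 10, 14 the conclusion holds.
k = 15: divisors of 15: 1, 3, 5, 15; 15 is odd.

k = 15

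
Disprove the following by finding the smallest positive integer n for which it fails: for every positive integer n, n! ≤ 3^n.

Check each positive integer n in order until n! > 3^n.
For n = 1, 2, 3, 4, 5, 6 the conclusion holds.
n = 7: n! = 5040 and 3^n = 2187, so 5040 > 2187.

n = 7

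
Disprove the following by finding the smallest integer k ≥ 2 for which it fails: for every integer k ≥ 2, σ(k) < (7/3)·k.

Check each integer k ≥ 2 in order until the claim fails.
The first 10 eligible values, up to k = 11, all satisfy the conclusion.
k = 12: σ(12) = 28; 28 ≥ 28.

k = 12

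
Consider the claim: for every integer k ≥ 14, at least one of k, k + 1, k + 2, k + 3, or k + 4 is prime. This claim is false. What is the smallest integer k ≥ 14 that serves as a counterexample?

k = 24

A counterexample is any integer k ≥ 14 such that k, k + 1, k + 2, k + 3, k + 4 are all composite; we check each in order.
For k = 14, 15, 16, 17, 18, 19, 20, 21, 22, 23 the conclusion holds.
k = 24: 24 = 2 × 12; 25 = 5 × 5; 26 = 2 × 13; 27 = 3 × 9; 28 = 2 × 14 — all composite.
So k = 24 is the smallest counterexample.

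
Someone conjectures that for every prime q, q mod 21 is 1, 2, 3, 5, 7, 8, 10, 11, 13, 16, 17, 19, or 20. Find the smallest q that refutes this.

q = 67

For q = 2, 3, 5, 7, …, 53, 59, 61 the conclusion holds.
q = 67: 67 mod 21 = 4 — not in {1, 2, 3, 5, 7, 8, 10, 11, 13, 16, 17, 19, 20}.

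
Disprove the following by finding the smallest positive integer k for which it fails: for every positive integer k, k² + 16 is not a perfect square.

k = 3

A counterexample is any positive integer k such that k² + 16 is a perfect square; we check each in order.
For k = 1, 2 the conclusion holds.
k = 3: 3² + 16 = 25 = 5², a perfect square.
Thus k = 3 disproves the claim, and no smaller k works.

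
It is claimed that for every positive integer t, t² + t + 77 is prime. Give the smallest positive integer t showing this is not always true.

t = 1: t² + t + 77 = 79, prime.
t = 2: t² + t + 77 = 83, prime.
t = 3: t² + t + 77 = 89, prime.
t = 4: t² + t + 77 = 97, prime.
t = 5: t² + t + 77 = 107, prime.
t = 6: t² + t + 77 = 119 = 7 × 17, composite.
So t = 6 is the smallest counterexample.

t = 6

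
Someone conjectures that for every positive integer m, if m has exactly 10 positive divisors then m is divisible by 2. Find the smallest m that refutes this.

m = 405

Check each positive integer m in order until m has exactly 10 positive divisors but m is not divisible by 2.
The first 9 eligible values, up to m = 368, all satisfy the conclusion.
m = 405: τ(405) = 10; 405 mod 2 = 1.
Thus m = 405 disproves the claim, and no smaller m works.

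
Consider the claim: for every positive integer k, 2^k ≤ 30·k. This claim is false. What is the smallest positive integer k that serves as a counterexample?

Check each positive integer k in order until 2^k > 30·k.
For k = 1, 2, 3, 4, 5, 6, 7 the conclusion holds.
k = 8: 2^k = 256 and 30·k = 240, so 256 > 240.
Hence k = 8 is a counterexample.

k = 8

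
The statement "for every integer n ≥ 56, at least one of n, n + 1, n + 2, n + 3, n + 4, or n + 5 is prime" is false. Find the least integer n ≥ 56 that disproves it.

n = 90

The first 34 eligible values, up to n = 89, all satisfy the conclusion.
n = 90: 90 = 2 × 45; 91 = 7 × 13; 92 = 2 × 46; 93 = 3 × 31; 94 = 2 × 47; 95 = 5 × 19 — all composite.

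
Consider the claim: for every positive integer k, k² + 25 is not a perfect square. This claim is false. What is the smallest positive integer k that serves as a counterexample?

For k = 1, 2, 3, 4, …, 9, 10, 11 the conclusion holds.
k = 12: 12² + 25 = 169 = 13², a perfect square.
Hence k = 12 is a counterexample.

k = 12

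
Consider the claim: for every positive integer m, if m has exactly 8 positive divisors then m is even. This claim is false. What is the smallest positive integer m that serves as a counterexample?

For m = 24, 30, 40, 42, …, 88, 102, 104 the conclusion holds.
m = 105: divisors of 105: 1, 3, 5, 7, 15, 21, 35, 105; 105 is odd.
Hence m = 105 is a counterexample.

m = 105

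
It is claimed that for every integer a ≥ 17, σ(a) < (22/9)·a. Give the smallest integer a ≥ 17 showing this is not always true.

A counterexample is any integer a ≥ 17 such that the claim fails; we check each in order.
a = 17: σ(17) = 18; 18 < 374/9.
a = 18: σ(18) = 39; 39 < 44.
a = 19: σ(19) = 20; 20 < 418/9.
a = 20: σ(20) = 42; 42 < 440/9.
a = 21: σ(21) = 32; 32 < 154/3.
a = 22: σ(22) = 36; 36 < 484/9.
a = 23: σ(23) = 24; 24 < 506/9.
a = 24: σ(24) = 60; 60 ≥ 176/3.

a = 24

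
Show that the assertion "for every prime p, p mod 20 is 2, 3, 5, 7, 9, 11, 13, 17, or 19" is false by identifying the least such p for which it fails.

p = 41

For p = 2, 3, 5, 7, …, 29, 31, 37 the conclusion holds.
p = 41: 41 mod 20 = 1 — not in {2, 3, 5, 7, 9, 11, 13, 17, 19}.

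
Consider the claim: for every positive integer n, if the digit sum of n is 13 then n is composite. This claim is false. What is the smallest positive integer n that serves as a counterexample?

n = 67

For n = 49, 58 the conclusion holds.
n = 67: digit sum 13; 67 is prime, not composite.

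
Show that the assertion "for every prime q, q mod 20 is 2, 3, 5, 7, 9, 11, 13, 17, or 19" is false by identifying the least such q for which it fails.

q = 41

The first 12 eligible values, up to q = 37, all satisfy the conclusion.
q = 41: 41 mod 20 = 1 — not in {2, 3, 5, 7, 9, 11, 13, 17, 19}.
So q = 41 is the smallest counterexample.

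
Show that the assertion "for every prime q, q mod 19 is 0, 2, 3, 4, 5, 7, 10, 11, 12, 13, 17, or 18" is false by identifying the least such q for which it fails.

q = 47

For q = 2, 3, 5, 7, …, 37, 41, 43 the conclusion holds.
q = 47: 47 mod 19 = 9 — not in {0, 2, 3, 4, 5, 7, 10, 11, 12, 13, 17, 18}.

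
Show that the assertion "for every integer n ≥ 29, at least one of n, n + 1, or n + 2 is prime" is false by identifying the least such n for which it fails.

n = 32

For n = 29, 30, 31 the conclusion holds.
n = 32: 32 = 2 × 16; 33 = 3 × 11; 34 = 2 × 17 — all composite.
So n = 32 is the smallest counterexample.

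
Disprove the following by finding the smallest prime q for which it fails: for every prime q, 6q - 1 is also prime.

We need the least prime q for which 6q - 1 is not prime.
The first 4 eligible values, up to q = 7, all satisfy the conclusion.
q = 11: 6q - 1 = 65 = 5 × 13, not prime.
Thus q = 11 disproves the claim, and no smaller q works.

q = 11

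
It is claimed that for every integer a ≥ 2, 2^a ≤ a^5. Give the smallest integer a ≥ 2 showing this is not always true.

We need the least integer a ≥ 2 for which 2^a > a^5.
For a = 2, 3, 4, 5, …, 20, 21, 22 the conclusion holds.
a = 23: 2^a = 8388608 and a^5 = 6436343, so 8388608 > 6436343.
So a = 23 is the smallest counterexample.

a = 23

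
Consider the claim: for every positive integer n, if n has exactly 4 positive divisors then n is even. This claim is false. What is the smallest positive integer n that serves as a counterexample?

Check each positive integer n in order until n has exactly 4 positive divisors but n is odd.
The first 4 eligible values, up to n = 14, all satisfy the conclusion.
n = 15: divisors of 15: 1, 3, 5, 15; 15 is odd.
Hence n = 15 is a counterexample.

n = 15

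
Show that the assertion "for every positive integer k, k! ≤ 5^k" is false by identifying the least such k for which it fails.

k = 12

We need the least positive integer k for which k! > 5^k.
For k = 1, 2, 3, 4, …, 9, 10, 11 the conclusion holds.
k = 12: k! = 479001600 and 5^k = 244140625, so 479001600 > 244140625.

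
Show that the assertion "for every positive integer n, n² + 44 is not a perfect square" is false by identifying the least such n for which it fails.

n = 10

Check each positive integer n in order until n² + 44 is a perfect square.
The first 9 eligible values, up to n = 9, all satisfy the conclusion.
n = 10: 10² + 44 = 144 = 12², a perfect square.
Thus n = 10 disproves the claim, and no smaller n works.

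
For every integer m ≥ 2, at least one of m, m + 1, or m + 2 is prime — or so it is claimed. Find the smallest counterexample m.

Check each integer m ≥ 2 in order until m, m + 1, m + 2 are all composite.
m = 2: 2 is prime.
m = 3: 3 is prime.
m = 4: 5 is prime.
m = 5: 5 is prime.
m = 6: 7 is prime.
m = 7: 7 is prime.
m = 8: 8 = 2 × 4; 9 = 3 × 3; 10 = 2 × 5 — all composite.
Thus m = 8 disproves the claim, and no smaller m works.

m = 8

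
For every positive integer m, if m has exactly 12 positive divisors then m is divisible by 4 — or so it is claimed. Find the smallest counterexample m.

A counterexample is any positive integer m such that m has exactly 12 positive divisors but m is not divisible by 4; we check each in order.
m = 60: τ(60) = 12; 60 mod 4 = 0.
m = 72: τ(72) = 12; 72 mod 4 = 0.
m = 84: τ(84) = 12; 84 mod 4 = 0.
m = 90: τ(90) = 12; 90 mod 4 = 2.
Hence m = 90 is a counterexample.

m = 90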